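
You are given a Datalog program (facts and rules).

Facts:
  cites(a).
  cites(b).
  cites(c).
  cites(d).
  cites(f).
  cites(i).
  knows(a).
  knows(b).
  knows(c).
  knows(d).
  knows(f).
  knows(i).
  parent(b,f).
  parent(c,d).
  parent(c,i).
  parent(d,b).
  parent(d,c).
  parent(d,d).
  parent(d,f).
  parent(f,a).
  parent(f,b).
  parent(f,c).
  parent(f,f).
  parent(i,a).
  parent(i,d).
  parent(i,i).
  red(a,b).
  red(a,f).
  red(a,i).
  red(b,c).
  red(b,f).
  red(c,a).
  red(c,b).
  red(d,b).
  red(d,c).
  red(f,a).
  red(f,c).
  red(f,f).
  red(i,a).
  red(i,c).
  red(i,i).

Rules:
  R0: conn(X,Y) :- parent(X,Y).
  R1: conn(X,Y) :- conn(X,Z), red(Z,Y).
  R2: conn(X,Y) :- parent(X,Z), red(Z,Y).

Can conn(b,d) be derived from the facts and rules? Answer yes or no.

round 1: derive conn(b,f) via R0 from parent(b,f)
round 1: derive conn(c,d) via R0 from parent(c,d)
round 1: derive conn(c,i) via R0 from parent(c,i)
round 1: derive conn(d,b) via R0 from parent(d,b)
round 1: derive conn(d,c) via R0 from parent(d,c)
round 1: derive conn(d,d) via R0 from parent(d,d)
round 1: derive conn(d,f) via R0 from parent(d,f)
round 1: derive conn(f,a) via R0 from parent(f,a)
round 1: derive conn(f,b) via R0 from parent(f,b)
round 1: derive conn(f,c) via R0 from parent(f,c)
round 1: derive conn(f,f) via R0 from parent(f,f)
round 1: derive conn(i,a) via R0 from parent(i,a)
round 1: derive conn(i,d) via R0 from parent(i,d)
round 1: derive conn(i,i) via R0 from parent(i,i)
round 1: derive conn(b,a) via R2 from parent(b,f), red(f,a)
round 1: derive conn(b,c) via R2 from parent(b,f), red(f,c)
round 1: derive conn(c,a) via R2 from parent(c,i), red(i,a)
round 1: derive conn(c,b) via R2 from parent(c,d), red(d,b)
round 1: derive conn(c,c) via R2 from parent(c,d), red(d,c)
round 1: derive conn(d,a) via R2 from parent(d,c), red(c,a)
round 1: derive conn(f,i) via R2 from parent(f,a), red(a,i)
round 1: derive conn(i,b) via R2 from parent(i,a), red(a,b)
round 1: derive conn(i,c) via R2 from parent(i,d), red(d,c)
round 1: derive conn(i,f) via R2 from parent(i,a), red(a,f)
round 2: derive conn(b,b) via R1 from conn(b,a), red(a,b)
round 2: derive conn(b,i) via R1 from conn(b,a), red(a,i)
round 2: derive conn(c,f) via R1 from conn(c,a), red(a,f)
round 2: derive conn(d,i) via R1 from conn(d,a), red(a,i)

no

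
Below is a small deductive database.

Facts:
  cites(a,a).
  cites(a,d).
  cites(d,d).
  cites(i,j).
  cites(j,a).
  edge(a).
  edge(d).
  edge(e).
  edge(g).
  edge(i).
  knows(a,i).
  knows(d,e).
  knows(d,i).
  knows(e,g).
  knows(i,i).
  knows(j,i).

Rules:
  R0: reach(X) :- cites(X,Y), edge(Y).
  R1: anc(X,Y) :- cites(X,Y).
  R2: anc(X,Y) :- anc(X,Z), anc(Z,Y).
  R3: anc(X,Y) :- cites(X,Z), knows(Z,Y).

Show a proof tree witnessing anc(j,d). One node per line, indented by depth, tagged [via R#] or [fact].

round 1: derive anc(a,a) via R1 from cites(a,a)
round 1: derive anc(a,d) via R1 from cites(a,d)
round 1: derive anc(d,d) via R1 from cites(d,d)
round 1: derive anc(i,j) via R1 from cites(i,j)
round 1: derive anc(j,a) via R1 from cites(j,a)
round 1: derive anc(a,e) via R3 from cites(a,d), knows(d,e)
round 1: derive anc(a,i) via R3 from cites(a,a), knows(a,i)
round 1: derive anc(d,e) via R3 from cites(d,d), knows(d,e)
round 1: derive anc(d,i) via R3 from cites(d,d), knows(d,i)
round 1: derive anc(i,i) via R3 from cites(i,j), knows(j,i)
round 1: derive anc(j,i) via R3 from cites(j,a), knows(a,i)
round 2: derive anc(a,j) via R2 from anc(a,i), anc(i,j)
round 2: derive anc(d,j) via R2 from anc(d,i), anc(i,j)
round 2: derive anc(i,a) via R2 from anc(i,j), anc(j,a)
round 2: derive anc(j,d) via R2 from anc(j,a), anc(a,d)
round 2: derive anc(j,e) via R2 from anc(j,a), anc(a,e)
round 2: derive anc(j,j) via R2 from anc(j,i), anc(i,j)
round 3: derive anc(d,a) via R2 from anc(d,i), anc(i,a)
round 3: derive anc(i,d) via R2 from anc(i,a), anc(a,d)
round 3: derive anc(i,e) via R2 from anc(i,a), anc(a,e)

anc(j,d)  [via R2]
  anc(j,a)  [via R1]
    cites(j,a)  [fact]
  anc(a,d)  [via R1]
    cites(a,d)  [fact]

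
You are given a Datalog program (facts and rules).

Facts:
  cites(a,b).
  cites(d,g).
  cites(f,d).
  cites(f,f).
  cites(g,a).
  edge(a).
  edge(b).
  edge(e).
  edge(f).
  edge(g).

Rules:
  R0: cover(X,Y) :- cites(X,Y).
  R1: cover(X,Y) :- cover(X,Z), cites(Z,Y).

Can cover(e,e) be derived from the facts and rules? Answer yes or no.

round 1: derive cover(a,b) via R0 from cites(a,b)
round 1: derive cover(d,g) via R0 from cites(d,g)
round 1: derive cover(f,d) via R0 from cites(f,d)
round 1: derive cover(f,f) via R0 from cites(f,f)
round 1: derive cover(g,a) via R0 from cites(g,a)
round 2: derive cover(d,a) via R1 from cover(d,g), cites(g,a)
round 2: derive cover(f,g) via R1 from cover(f,d), cites(d,g)
round 2: derive cover(g,b) via R1 from cover(g,a), cites(a,b)
round 3: derive cover(d,b) via R1 from cover(d,a), cites(a,b)
round 3: derive cover(f,a) via R1 from cover(f,g), cites(g,a)
round 4: derive cover(f,b) via R1 from cover(f,a), cites(a,b)

no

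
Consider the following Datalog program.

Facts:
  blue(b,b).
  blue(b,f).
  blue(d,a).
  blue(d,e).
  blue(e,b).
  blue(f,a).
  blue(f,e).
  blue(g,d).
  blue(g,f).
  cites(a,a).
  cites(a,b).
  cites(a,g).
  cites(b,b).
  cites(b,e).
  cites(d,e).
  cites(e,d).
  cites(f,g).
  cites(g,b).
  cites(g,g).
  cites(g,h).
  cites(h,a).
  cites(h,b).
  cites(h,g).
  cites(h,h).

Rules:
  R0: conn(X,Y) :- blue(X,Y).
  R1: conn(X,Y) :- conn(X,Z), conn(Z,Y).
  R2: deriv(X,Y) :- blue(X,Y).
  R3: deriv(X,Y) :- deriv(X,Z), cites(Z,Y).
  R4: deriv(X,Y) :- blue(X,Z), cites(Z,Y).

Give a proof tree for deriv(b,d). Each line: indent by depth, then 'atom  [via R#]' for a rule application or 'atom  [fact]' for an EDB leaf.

deriv(b,d)  [via R3]
  deriv(b,e)  [via R4]
    blue(b,b)  [fact]
    cites(b,e)  [fact]
  cites(e,d)  [fact]

round 1: derive deriv(b,b) via R2 from blue(b,b)
round 1: derive deriv(b,f) via R2 from blue(b,f)
round 1: derive deriv(d,a) via R2 from blue(d,a)
round 1: derive deriv(d,e) via R2 from blue(d,e)
round 1: derive deriv(e,b) via R2 from blue(e,b)
round 1: derive deriv(f,a) via R2 from blue(f,a)
round 1: derive deriv(f,e) via R2 from blue(f,e)
round 1: derive deriv(g,d) via R2 from blue(g,d)
round 1: derive deriv(g,f) via R2 from blue(g,f)
round 1: derive deriv(b,e) via R4 from blue(b,b), cites(b,e)
round 1: derive deriv(b,g) via R4 from blue(b,f), cites(f,g)
round 1: derive deriv(d,b) via R4 from blue(d,a), cites(a,b)
round 1: derive deriv(d,d) via R4 from blue(d,e), cites(e,d)
round 1: derive deriv(d,g) via R4 from blue(d,a), cites(a,g)
round 1: derive deriv(e,e) via R4 from blue(e,b), cites(b,e)
round 1: derive deriv(f,b) via R4 from blue(f,a), cites(a,b)
round 1: derive deriv(f,d) via R4 from blue(f,e), cites(e,d)
round 1: derive deriv(f,g) via R4 from blue(f,a), cites(a,g)
round 1: derive deriv(g,e) via R4 from blue(g,d), cites(d,e)
round 1: derive deriv(g,g) via R4 from blue(g,f), cites(f,g)
round 2: derive deriv(b,d) via R3 from deriv(b,e), cites(e,d)
round 2: derive deriv(b,h) via R3 from deriv(b,g), cites(g,h)
round 2: derive deriv(d,h) via R3 from deriv(d,g), cites(g,h)
round 2: derive deriv(e,d) via R3 from deriv(e,e), cites(e,d)
round 2: derive deriv(f,h) via R3 from deriv(f,g), cites(g,h)
round 2: derive deriv(g,b) via R3 from deriv(g,g), cites(g,b)
round 2: derive deriv(g,h) via R3 from deriv(g,g), cites(g,h)
round 3: derive deriv(b,a) via R3 from deriv(b,h), cites(h,a)
round 3: derive deriv(g,a) via R3 from deriv(g,h), cites(h,a)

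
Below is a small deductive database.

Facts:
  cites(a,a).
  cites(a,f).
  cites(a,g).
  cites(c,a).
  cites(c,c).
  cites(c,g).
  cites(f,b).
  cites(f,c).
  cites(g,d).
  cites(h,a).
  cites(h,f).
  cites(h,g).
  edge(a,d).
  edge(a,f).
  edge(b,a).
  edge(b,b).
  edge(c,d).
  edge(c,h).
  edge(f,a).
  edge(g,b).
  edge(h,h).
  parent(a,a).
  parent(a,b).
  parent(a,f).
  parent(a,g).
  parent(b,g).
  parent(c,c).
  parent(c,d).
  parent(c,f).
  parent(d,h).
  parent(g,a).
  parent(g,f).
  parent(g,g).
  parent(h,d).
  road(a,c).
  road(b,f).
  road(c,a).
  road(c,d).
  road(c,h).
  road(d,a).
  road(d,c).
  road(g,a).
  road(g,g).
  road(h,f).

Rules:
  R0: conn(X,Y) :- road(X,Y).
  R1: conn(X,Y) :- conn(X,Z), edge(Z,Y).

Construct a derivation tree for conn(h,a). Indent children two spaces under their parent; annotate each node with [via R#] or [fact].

round 1: derive conn(a,c) via R0 from road(a,c)
round 1: derive conn(b,f) via R0 from road(b,f)
round 1: derive conn(c,a) via R0 from road(c,a)
round 1: derive conn(c,d) via R0 from road(c,d)
round 1: derive conn(c,h) via R0 from road(c,h)
round 1: derive conn(d,a) via R0 from road(d,a)
round 1: derive conn(d,c) via R0 from road(d,c)
round 1: derive conn(g,a) via R0 from road(g,a)
round 1: derive conn(g,g) via R0 from road(g,g)
round 1: derive conn(h,f) via R0 from road(h,f)
round 2: derive conn(a,d) via R1 from conn(a,c), edge(c,d)
round 2: derive conn(a,h) via R1 from conn(a,c), edge(c,h)
round 2: derive conn(b,a) via R1 from conn(b,f), edge(f,a)
round 2: derive conn(c,f) via R1 from conn(c,a), edge(a,f)
round 2: derive conn(d,d) via R1 from conn(d,a), edge(a,d)
round 2: derive conn(d,f) via R1 from conn(d,a), edge(a,f)
round 2: derive conn(d,h) via R1 from conn(d,c), edge(c,h)
round 2: derive conn(g,b) via R1 from conn(g,g), edge(g,b)
round 2: derive conn(g,d) via R1 from conn(g,a), edge(a,d)
round 2: derive conn(g,f) via R1 from conn(g,a), edge(a,f)
round 2: derive conn(h,a) via R1 from conn(h,f), edge(f,a)
round 3: derive conn(b,d) via R1 from conn(b,a), edge(a,d)
round 3: derive conn(h,d) via R1 from conn(h,a), edge(a,d)

conn(h,a)  [via R1]
  conn(h,f)  [via R0]
    road(h,f)  [fact]
  edge(f,a)  [fact]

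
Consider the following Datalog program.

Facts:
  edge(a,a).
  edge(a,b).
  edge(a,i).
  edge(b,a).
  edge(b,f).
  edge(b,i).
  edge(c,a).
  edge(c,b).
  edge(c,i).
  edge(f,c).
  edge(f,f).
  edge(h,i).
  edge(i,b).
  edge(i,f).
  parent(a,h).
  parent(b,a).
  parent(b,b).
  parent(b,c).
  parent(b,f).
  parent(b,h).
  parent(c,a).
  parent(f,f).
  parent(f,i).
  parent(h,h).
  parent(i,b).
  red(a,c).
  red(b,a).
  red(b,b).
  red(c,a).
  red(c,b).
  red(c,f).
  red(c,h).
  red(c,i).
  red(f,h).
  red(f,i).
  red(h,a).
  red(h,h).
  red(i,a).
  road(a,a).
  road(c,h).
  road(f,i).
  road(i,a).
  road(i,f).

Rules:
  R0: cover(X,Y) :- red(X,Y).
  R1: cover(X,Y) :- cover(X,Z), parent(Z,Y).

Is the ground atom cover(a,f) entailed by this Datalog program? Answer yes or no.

round 1: derive cover(a,c) via R0 from red(a,c)
round 1: derive cover(b,a) via R0 from red(b,a)
round 1: derive cover(b,b) via R0 from red(b,b)
round 1: derive cover(c,a) via R0 from red(c,a)
round 1: derive cover(c,b) via R0 from red(c,b)
round 1: derive cover(c,f) via R0 from red(c,f)
round 1: derive cover(c,h) via R0 from red(c,h)
round 1: derive cover(c,i) via R0 from red(c,i)
round 1: derive cover(f,h) via R0 from red(f,h)
round 1: derive cover(f,i) via R0 from red(f,i)
round 1: derive cover(h,a) via R0 from red(h,a)
round 1: derive cover(h,h) via R0 from red(h,h)
round 1: derive cover(i,a) via R0 from red(i,a)
round 2: derive cover(a,a) via R1 from cover(a,c), parent(c,a)
round 2: derive cover(b,c) via R1 from cover(b,b), parent(b,c)
round 2: derive cover(b,f) via R1 from cover(b,b), parent(b,f)
round 2: derive cover(b,h) via R1 from cover(b,a), parent(a,h)
round 2: derive cover(c,c) via R1 from cover(c,b), parent(b,c)
round 2: derive cover(f,b) via R1 from cover(f,i), parent(i,b)
round 2: derive cover(i,h) via R1 from cover(i,a), parent(a,h)
round 3: derive cover(a,h) via R1 from cover(a,a), parent(a,h)
round 3: derive cover(b,i) via R1 from cover(b,f), parent(f,i)
round 3: derive cover(f,a) via R1 from cover(f,b), parent(b,a)
round 3: derive cover(f,c) via R1 from cover(f,b), parent(b,c)
round 3: derive cover(f,f) via R1 from cover(f,b), parent(b,f)

no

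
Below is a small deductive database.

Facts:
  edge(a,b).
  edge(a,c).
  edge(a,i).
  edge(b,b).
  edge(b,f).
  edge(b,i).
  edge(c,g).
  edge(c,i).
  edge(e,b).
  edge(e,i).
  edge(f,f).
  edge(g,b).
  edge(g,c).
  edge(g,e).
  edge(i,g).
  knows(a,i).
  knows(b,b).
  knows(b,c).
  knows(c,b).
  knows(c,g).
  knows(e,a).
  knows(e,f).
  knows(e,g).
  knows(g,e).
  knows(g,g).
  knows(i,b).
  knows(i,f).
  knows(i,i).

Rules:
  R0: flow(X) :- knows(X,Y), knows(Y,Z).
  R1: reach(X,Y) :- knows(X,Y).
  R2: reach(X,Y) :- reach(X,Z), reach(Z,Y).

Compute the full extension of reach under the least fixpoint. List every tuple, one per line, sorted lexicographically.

reach(a,a)
reach(a,b)
reach(a,c)
reach(a,e)
reach(a,f)
reach(a,g)
reach(a,i)
reach(b,a)
reach(b,b)
reach(b,c)
reach(b,e)
reach(b,f)
reach(b,g)
reach(b,i)
reach(c,a)
reach(c,b)
reach(c,c)
reach(c,e)
reach(c,f)
reach(c,g)
reach(c,i)
reach(e,a)
reach(e,b)
reach(e,c)
reach(e,e)
reach(e,f)
reach(e,g)
reach(e,i)
reach(g,a)
reach(g,b)
reach(g,c)
reach(g,e)
reach(g,f)
reach(g,g)
reach(g,i)
reach(i,a)
reach(i,b)
reach(i,c)
reach(i,e)
reach(i,f)
reach(i,g)
reach(i,i)

round 1: derive reach(a,i) via R1 from knows(a,i)
round 1: derive reach(b,b) via R1 from knows(b,b)
round 1: derive reach(b,c) via R1 from knows(b,c)
round 1: derive reach(c,b) via R1 from knows(c,b)
round 1: derive reach(c,g) via R1 from knows(c,g)
round 1: derive reach(e,a) via R1 from knows(e,a)
round 1: derive reach(e,f) via R1 from knows(e,f)
round 1: derive reach(e,g) via R1 from knows(e,g)
round 1: derive reach(g,e) via R1 from knows(g,e)
round 1: derive reach(g,g) via R1 from knows(g,g)
round 1: derive reach(i,b) via R1 from knows(i,b)
round 1: derive reach(i,f) via R1 from knows(i,f)
round 1: derive reach(i,i) via R1 from knows(i,i)
round 2: derive reach(a,b) via R2 from reach(a,i), reach(i,b)
round 2: derive reach(a,f) via R2 from reach(a,i), reach(i,f)
round 2: derive reach(b,g) via R2 from reach(b,c), reach(c,g)
round 2: derive reach(c,c) via R2 from reach(c,b), reach(b,c)
round 2: derive reach(c,e) via R2 from reach(c,g), reach(g,e)
round 2: derive reach(e,e) via R2 from reach(e,g), reach(g,e)
round 2: derive reach(e,i) via R2 from reach(e,a), reach(a,i)
round 2: derive reach(g,a) via R2 from reach(g,e), reach(e,a)
round 2: derive reach(g,f) via R2 from reach(g,e), reach(e,f)
round 2: derive reach(i,c) via R2 from reach(i,b), reach(b,c)
round 3: derive reach(a,c) via R2 from reach(a,b), reach(b,c)
round 3: derive reach(a,g) via R2 from reach(a,b), reach(b,g)
round 3: derive reach(b,a) via R2 from reach(b,g), reach(g,a)
round 3: derive reach(b,e) via R2 from reach(b,c), reach(c,e)
round 3: derive reach(b,f) via R2 from reach(b,g), reach(g,f)
round 3: derive reach(c,a) via R2 from reach(c,e), reach(e,a)
round 3: derive reach(c,f) via R2 from reach(c,e), reach(e,f)
round 3: derive reach(c,i) via R2 from reach(c,e), reach(e,i)
round 3: derive reach(e,b) via R2 from reach(e,a), reach(a,b)
round 3: derive reach(e,c) via R2 from reach(e,i), reach(i,c)
round 3: derive reach(g,b) via R2 from reach(g,a), reach(a,b)
round 3: derive reach(g,i) via R2 from reach(g,a), reach(a,i)
round 3: derive reach(i,e) via R2 from reach(i,c), reach(c,e)
round 3: derive reach(i,g) via R2 from reach(i,b), reach(b,g)
round 4: derive reach(a,a) via R2 from reach(a,b), reach(b,a)
round 4: derive reach(a,e) via R2 from reach(a,b), reach(b,e)
round 4: derive reach(b,i) via R2 from reach(b,a), reach(a,i)
round 4: derive reach(g,c) via R2 from reach(g,a), reach(a,c)
round 4: derive reach(i,a) via R2 from reach(i,b), reach(b,a)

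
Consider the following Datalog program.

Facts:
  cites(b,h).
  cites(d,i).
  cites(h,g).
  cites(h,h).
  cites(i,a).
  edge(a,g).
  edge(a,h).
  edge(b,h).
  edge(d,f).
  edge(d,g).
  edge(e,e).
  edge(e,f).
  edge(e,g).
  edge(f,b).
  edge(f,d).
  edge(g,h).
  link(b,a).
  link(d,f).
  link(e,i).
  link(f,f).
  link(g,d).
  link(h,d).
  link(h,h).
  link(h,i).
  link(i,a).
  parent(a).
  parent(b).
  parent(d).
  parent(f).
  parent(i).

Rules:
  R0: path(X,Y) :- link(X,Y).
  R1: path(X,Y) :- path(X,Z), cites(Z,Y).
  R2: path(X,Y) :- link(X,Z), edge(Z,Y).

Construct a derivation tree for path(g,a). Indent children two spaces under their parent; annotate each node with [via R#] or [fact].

path(g,a)  [via R1]
  path(g,i)  [via R1]
    path(g,d)  [via R0]
      link(g,d)  [fact]
    cites(d,i)  [fact]
  cites(i,a)  [fact]

round 1: derive path(b,a) via R0 from link(b,a)
round 1: derive path(d,f) via R0 from link(d,f)
round 1: derive path(e,i) via R0 from link(e,i)
round 1: derive path(f,f) via R0 from link(f,f)
round 1: derive path(g,d) via R0 from link(g,d)
round 1: derive path(h,d) via R0 from link(h,d)
round 1: derive path(h,h) via R0 from link(h,h)
round 1: derive path(h,i) via R0 from link(h,i)
round 1: derive path(i,a) via R0 from link(i,a)
round 1: derive path(b,g) via R2 from link(b,a), edge(a,g)
round 1: derive path(b,h) via R2 from link(b,a), edge(a,h)
round 1: derive path(d,b) via R2 from link(d,f), edge(f,b)
round 1: derive path(d,d) via R2 from link(d,f), edge(f,d)
round 1: derive path(f,b) via R2 from link(f,f), edge(f,b)
round 1: derive path(f,d) via R2 from link(f,f), edge(f,d)
round 1: derive path(g,f) via R2 from link(g,d), edge(d,f)
round 1: derive path(g,g) via R2 from link(g,d), edge(d,g)
round 1: derive path(h,f) via R2 from link(h,d), edge(d,f)
round 1: derive path(h,g) via R2 from link(h,d), edge(d,g)
round 1: derive path(i,g) via R2 from link(i,a), edge(a,g)
round 1: derive path(i,h) via R2 from link(i,a), edge(a,h)
round 2: derive path(d,h) via R1 from path(d,b), cites(b,h)
round 2: derive path(d,i) via R1 from path(d,d), cites(d,i)
round 2: derive path(e,a) via R1 from path(e,i), cites(i,a)
round 2: derive path(f,h) via R1 from path(f,b), cites(b,h)
round 2: derive path(f,i) via R1 from path(f,d), cites(d,i)
round 2: derive path(g,i) via R1 from path(g,d), cites(d,i)
round 2: derive path(h,a) via R1 from path(h,i), cites(i,a)
round 3: derive path(d,a) via R1 from path(d,i), cites(i,a)
round 3: derive path(d,g) via R1 from path(d,h), cites(h,g)
round 3: derive path(f,a) via R1 from path(f,i), cites(i,a)
round 3: derive path(f,g) via R1 from path(f,h), cites(h,g)
round 3: derive path(g,a) via R1 from path(g,i), cites(i,a)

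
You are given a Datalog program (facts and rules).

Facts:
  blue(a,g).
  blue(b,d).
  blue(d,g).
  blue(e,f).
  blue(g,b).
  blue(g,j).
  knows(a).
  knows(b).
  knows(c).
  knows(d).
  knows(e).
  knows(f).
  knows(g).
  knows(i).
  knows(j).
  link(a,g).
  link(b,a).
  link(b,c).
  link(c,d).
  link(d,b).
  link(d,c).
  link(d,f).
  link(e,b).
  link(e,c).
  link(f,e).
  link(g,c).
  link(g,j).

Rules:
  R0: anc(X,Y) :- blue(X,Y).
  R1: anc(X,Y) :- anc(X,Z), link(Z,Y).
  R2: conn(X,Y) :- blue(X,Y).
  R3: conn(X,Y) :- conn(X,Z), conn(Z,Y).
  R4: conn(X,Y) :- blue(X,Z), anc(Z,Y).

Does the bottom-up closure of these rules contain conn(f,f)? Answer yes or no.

round 1: derive anc(a,g) via R0 from blue(a,g)
round 1: derive anc(b,d) via R0 from blue(b,d)
round 1: derive anc(d,g) via R0 from blue(d,g)
round 1: derive anc(e,f) via R0 from blue(e,f)
round 1: derive anc(g,b) via R0 from blue(g,b)
round 1: derive anc(g,j) via R0 from blue(g,j)
round 1: derive conn(a,g) via R2 from blue(a,g)
round 1: derive conn(b,d) via R2 from blue(b,d)
round 1: derive conn(d,g) via R2 from blue(d,g)
round 1: derive conn(e,f) via R2 from blue(e,f)
round 1: derive conn(g,b) via R2 from blue(g,b)
round 1: derive conn(g,j) via R2 from blue(g,j)
round 2: derive anc(a,c) via R1 from anc(a,g), link(g,c)
round 2: derive anc(a,j) via R1 from anc(a,g), link(g,j)
round 2: derive anc(b,b) via R1 from anc(b,d), link(d,b)
round 2: derive anc(b,c) via R1 from anc(b,d), link(d,c)
round 2: derive anc(b,f) via R1 from anc(b,d), link(d,f)
round 2: derive anc(d,c) via R1 from anc(d,g), link(g,c)
round 2: derive anc(d,j) via R1 from anc(d,g), link(g,j)
round 2: derive anc(e,e) via R1 from anc(e,f), link(f,e)
round 2: derive anc(g,a) via R1 from anc(g,b), link(b,a)
round 2: derive anc(g,c) via R1 from anc(g,b), link(b,c)
round 2: derive conn(a,b) via R3 from conn(a,g), conn(g,b)
round 2: derive conn(a,j) via R3 from conn(a,g), conn(g,j)
round 2: derive conn(b,g) via R3 from conn(b,d), conn(d,g)
round 2: derive conn(d,b) via R3 from conn(d,g), conn(g,b)
round 2: derive conn(d,j) via R3 from conn(d,g), conn(g,j)
round 2: derive conn(g,d) via R3 from conn(g,b), conn(b,d)
round 3: derive anc(a,d) via R1 from anc(a,c), link(c,d)
round 3: derive anc(b,a) via R1 from anc(b,b), link(b,a)
round 3: derive anc(b,e) via R1 from anc(b,f), link(f,e)
round 3: derive anc(d,d) via R1 from anc(d,c), link(c,d)
round 3: derive anc(e,b) via R1 from anc(e,e), link(e,b)
round 3: derive anc(e,c) via R1 from anc(e,e), link(e,c)
round 3: derive anc(g,d) via R1 from anc(g,c), link(c,d)
round 3: derive anc(g,g) via R1 from anc(g,a), link(a,g)
round 3: derive conn(a,d) via R3 from conn(a,b), conn(b,d)
round 3: derive conn(b,b) via R3 from conn(b,d), conn(d,b)
round 3: derive conn(b,j) via R3 from conn(b,d), conn(d,j)
round 3: derive conn(d,d) via R3 from conn(d,b), conn(b,d)
round 3: derive conn(g,g) via R3 from conn(g,b), conn(b,g)
round 3: derive conn(a,a) via R4 from blue(a,g), anc(g,a)
round 3: derive conn(a,c) via R4 from blue(a,g), anc(g,c)
round 3: derive conn(b,c) via R4 from blue(b,d), anc(d,c)
round 3: derive conn(d,a) via R4 from blue(d,g), anc(g,a)
round 3: derive conn(d,c) via R4 from blue(d,g), anc(g,c)
round 3: derive conn(g,c) via R4 from blue(g,b), anc(b,c)
round 3: derive conn(g,f) via R4 from blue(g,b), anc(b,f)
round 4: derive anc(a,b) via R1 from anc(a,d), link(d,b)
round 4: derive anc(a,f) via R1 from anc(a,d), link(d,f)
round 4: derive anc(b,g) via R1 from anc(b,a), link(a,g)
round 4: derive anc(d,b) via R1 from anc(d,d), link(d,b)
round 4: derive anc(d,f) via R1 from anc(d,d), link(d,f)
round 4: derive anc(e,a) via R1 from anc(e,b), link(b,a)
round 4: derive anc(e,d) via R1 from anc(e,c), link(c,d)
round 4: derive anc(g,f) via R1 from anc(g,d), link(d,f)
round 4: derive conn(a,f) via R3 from conn(a,g), conn(g,f)
round 4: derive conn(b,a) via R3 from conn(b,d), conn(d,a)
round 4: derive conn(b,f) via R3 from conn(b,g), conn(g,f)
round 4: derive conn(d,f) via R3 from conn(d,g), conn(g,f)
round 4: derive conn(g,a) via R3 from conn(g,d), conn(d,a)
round 4: derive conn(g,e) via R4 from blue(g,b), anc(b,e)
round 5: derive anc(a,a) via R1 from anc(a,b), link(b,a)
round 5: derive anc(a,e) via R1 from anc(a,f), link(f,e)
round 5: derive anc(b,j) via R1 from anc(b,g), link(g,j)
round 5: derive anc(d,a) via R1 from anc(d,b), link(b,a)
round 5: derive anc(d,e) via R1 from anc(d,f), link(f,e)
round 5: derive anc(e,g) via R1 from anc(e,a), link(a,g)
round 5: derive anc(g,e) via R1 from anc(g,f), link(f,e)
round 5: derive conn(a,e) via R3 from conn(a,g), conn(g,e)
round 5: derive conn(b,e) via R3 from conn(b,g), conn(g,e)
round 5: derive conn(d,e) via R3 from conn(d,g), conn(g,e)
round 6: derive anc(e,j) via R1 from anc(e,g), link(g,j)

no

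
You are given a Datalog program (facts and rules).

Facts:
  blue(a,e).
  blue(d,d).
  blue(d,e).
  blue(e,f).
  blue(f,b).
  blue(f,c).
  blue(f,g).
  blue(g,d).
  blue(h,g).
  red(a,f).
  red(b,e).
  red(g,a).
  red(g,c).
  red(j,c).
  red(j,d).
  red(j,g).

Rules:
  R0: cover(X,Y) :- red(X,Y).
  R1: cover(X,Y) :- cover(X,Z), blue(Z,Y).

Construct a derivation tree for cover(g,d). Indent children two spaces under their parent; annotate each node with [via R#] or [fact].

round 1: derive cover(a,f) via R0 from red(a,f)
round 1: derive cover(b,e) via R0 from red(b,e)
round 1: derive cover(g,a) via R0 from red(g,a)
round 1: derive cover(g,c) via R0 from red(g,c)
round 1: derive cover(j,c) via R0 from red(j,c)
round 1: derive cover(j,d) via R0 from red(j,d)
round 1: derive cover(j,g) via R0 from red(j,g)
round 2: derive cover(a,b) via R1 from cover(a,f), blue(f,b)
round 2: derive cover(a,c) via R1 from cover(a,f), blue(f,c)
round 2: derive cover(a,g) via R1 from cover(a,f), blue(f,g)
round 2: derive cover(b,f) via R1 from cover(b,e), blue(e,f)
round 2: derive cover(g,e) via R1 from cover(g,a), blue(a,e)
round 2: derive cover(j,e) via R1 from cover(j,d), blue(d,e)
round 3: derive cover(a,d) via R1 from cover(a,g), blue(g,d)
round 3: derive cover(b,b) via R1 from cover(b,f), blue(f,b)
round 3: derive cover(b,c) via R1 from cover(b,f), blue(f,c)
round 3: derive cover(b,g) via R1 from cover(b,f), blue(f,g)
round 3: derive cover(g,f) via R1 from cover(g,e), blue(e,f)
round 3: derive cover(j,f) via R1 from cover(j,e), blue(e,f)
round 4: derive cover(a,e) via R1 from cover(a,d), blue(d,e)
round 4: derive cover(b,d) via R1 from cover(b,g), blue(g,d)
round 4: derive cover(g,b) via R1 from cover(g,f), blue(f,b)
round 4: derive cover(g,g) via R1 from cover(g,f), blue(f,g)
round 4: derive cover(j,b) via R1 from cover(j,f), blue(f,b)
round 5: derive cover(g,d) via R1 from cover(g,g), blue(g,d)

cover(g,d)  [via R1]
  cover(g,g)  [via R1]
    cover(g,f)  [via R1]
      cover(g,e)  [via R1]
        cover(g,a)  [via R0]
          red(g,a)  [fact]
        blue(a,e)  [fact]
      blue(e,f)  [fact]
    blue(f,g)  [fact]
  blue(g,d)  [fact]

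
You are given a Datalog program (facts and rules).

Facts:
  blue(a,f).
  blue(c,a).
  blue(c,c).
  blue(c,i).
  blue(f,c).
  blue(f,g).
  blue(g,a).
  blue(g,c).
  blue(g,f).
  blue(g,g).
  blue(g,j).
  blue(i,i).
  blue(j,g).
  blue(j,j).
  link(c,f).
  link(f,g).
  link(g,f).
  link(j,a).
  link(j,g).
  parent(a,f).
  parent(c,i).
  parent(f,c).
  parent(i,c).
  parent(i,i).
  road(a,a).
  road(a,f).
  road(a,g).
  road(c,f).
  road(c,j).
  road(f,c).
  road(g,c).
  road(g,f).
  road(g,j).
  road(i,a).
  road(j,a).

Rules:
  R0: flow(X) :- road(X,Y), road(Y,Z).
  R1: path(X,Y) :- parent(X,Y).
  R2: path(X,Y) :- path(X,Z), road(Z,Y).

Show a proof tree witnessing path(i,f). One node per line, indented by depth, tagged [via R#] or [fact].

path(i,f)  [via R2]
  path(i,c)  [via R1]
    parent(i,c)  [fact]
  road(c,f)  [fact]

round 1: derive path(a,f) via R1 from parent(a,f)
round 1: derive path(c,i) via R1 from parent(c,i)
round 1: derive path(f,c) via R1 from parent(f,c)
round 1: derive path(i,c) via R1 from parent(i,c)
round 1: derive path(i,i) via R1 from parent(i,i)
round 2: derive path(a,c) via R2 from path(a,f), road(f,c)
round 2: derive path(c,a) via R2 from path(c,i), road(i,a)
round 2: derive path(f,f) via R2 from path(f,c), road(c,f)
round 2: derive path(f,j) via R2 from path(f,c), road(c,j)
round 2: derive path(i,a) via R2 from path(i,i), road(i,a)
round 2: derive path(i,f) via R2 from path(i,c), road(c,f)
round 2: derive path(i,j) via R2 from path(i,c), road(c,j)
round 3: derive path(a,j) via R2 from path(a,c), road(c,j)
round 3: derive path(c,f) via R2 from path(c,a), road(a,f)
round 3: derive path(c,g) via R2 from path(c,a), road(a,g)
round 3: derive path(f,a) via R2 from path(f,j), road(j,a)
round 3: derive path(i,g) via R2 from path(i,a), road(a,g)
round 4: derive path(a,a) via R2 from path(a,j), road(j,a)
round 4: derive path(c,c) via R2 from path(c,f), road(f,c)
round 4: derive path(c,j) via R2 from path(c,g), road(g,j)
round 4: derive path(f,g) via R2 from path(f,a), road(a,g)
round 5: derive path(a,g) via R2 from path(a,a), road(a,g)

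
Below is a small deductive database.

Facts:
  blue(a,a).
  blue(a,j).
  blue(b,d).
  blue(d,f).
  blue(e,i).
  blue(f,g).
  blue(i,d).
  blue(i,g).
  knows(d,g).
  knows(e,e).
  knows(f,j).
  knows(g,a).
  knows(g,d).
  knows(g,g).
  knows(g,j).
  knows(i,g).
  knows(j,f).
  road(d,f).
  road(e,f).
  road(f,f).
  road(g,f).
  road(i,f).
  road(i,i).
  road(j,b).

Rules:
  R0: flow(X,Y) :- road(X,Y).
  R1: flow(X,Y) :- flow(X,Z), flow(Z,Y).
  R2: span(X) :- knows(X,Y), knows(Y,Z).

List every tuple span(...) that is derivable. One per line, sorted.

round 1: derive span(d) via R2 from knows(d,g), knows(g,a)
round 1: derive span(e) via R2 from knows(e,e), knows(e,e)
round 1: derive span(f) via R2 from knows(f,j), knows(j,f)
round 1: derive span(g) via R2 from knows(g,d), knows(d,g)
round 1: derive span(i) via R2 from knows(i,g), knows(g,a)
round 1: derive span(j) via R2 from knows(j,f), knows(f,j)

span(d)
span(e)
span(f)
span(g)
span(i)
span(j)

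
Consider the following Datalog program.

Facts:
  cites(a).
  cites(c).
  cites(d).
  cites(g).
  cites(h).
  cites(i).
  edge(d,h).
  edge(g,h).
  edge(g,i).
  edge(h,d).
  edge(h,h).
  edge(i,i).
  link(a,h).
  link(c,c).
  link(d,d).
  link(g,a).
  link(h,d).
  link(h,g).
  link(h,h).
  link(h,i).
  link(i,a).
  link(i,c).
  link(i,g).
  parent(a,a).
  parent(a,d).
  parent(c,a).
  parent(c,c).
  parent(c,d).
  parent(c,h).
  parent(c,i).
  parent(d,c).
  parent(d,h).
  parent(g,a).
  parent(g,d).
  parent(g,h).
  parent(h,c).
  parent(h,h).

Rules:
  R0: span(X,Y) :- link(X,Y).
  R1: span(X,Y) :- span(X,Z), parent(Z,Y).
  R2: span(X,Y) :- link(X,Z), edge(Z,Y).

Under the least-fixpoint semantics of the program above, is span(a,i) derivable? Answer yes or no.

round 1: derive span(a,h) via R0 from link(a,h)
round 1: derive span(c,c) via R0 from link(c,c)
round 1: derive span(d,d) via R0 from link(d,d)
round 1: derive span(g,a) via R0 from link(g,a)
round 1: derive span(h,d) via R0 from link(h,d)
round 1: derive span(h,g) via R0 from link(h,g)
round 1: derive span(h,h) via R0 from link(h,h)
round 1: derive span(h,i) via R0 from link(h,i)
round 1: derive span(i,a) via R0 from link(i,a)
round 1: derive span(i,c) via R0 from link(i,c)
round 1: derive span(i,g) via R0 from link(i,g)
round 1: derive span(a,d) via R2 from link(a,h), edge(h,d)
round 1: derive span(d,h) via R2 from link(d,d), edge(d,h)
round 1: derive span(i,h) via R2 from link(i,g), edge(g,h)
round 1: derive span(i,i) via R2 from link(i,g), edge(g,i)
round 2: derive span(a,c) via R1 from span(a,d), parent(d,c)
round 2: derive span(c,a) via R1 from span(c,c), parent(c,a)
round 2: derive span(c,d) via R1 from span(c,c), parent(c,d)
round 2: derive span(c,h) via R1 from span(c,c), parent(c,h)
round 2: derive span(c,i) via R1 from span(c,c), parent(c,i)
round 2: derive span(d,c) via R1 from span(d,d), parent(d,c)
round 2: derive span(g,d) via R1 from span(g,a), parent(a,d)
round 2: derive span(h,a) via R1 from span(h,g), parent(g,a)
round 2: derive span(h,c) via R1 from span(h,d), parent(d,c)
round 2: derive span(i,d) via R1 from span(i,a), parent(a,d)
round 3: derive span(a,a) via R1 from span(a,c), parent(c,a)
round 3: derive span(a,i) via R1 from span(a,c), parent(c,i)
round 3: derive span(d,a) via R1 from span(d,c), parent(c,a)
round 3: derive span(d,i) via R1 from span(d,c), parent(c,i)
round 3: derive span(g,c) via R1 from span(g,d), parent(d,c)
round 3: derive span(g,h) via R1 from span(g,d), parent(d,h)
round 4: derive span(g,i) via R1 from span(g,c), parent(c,i)

yes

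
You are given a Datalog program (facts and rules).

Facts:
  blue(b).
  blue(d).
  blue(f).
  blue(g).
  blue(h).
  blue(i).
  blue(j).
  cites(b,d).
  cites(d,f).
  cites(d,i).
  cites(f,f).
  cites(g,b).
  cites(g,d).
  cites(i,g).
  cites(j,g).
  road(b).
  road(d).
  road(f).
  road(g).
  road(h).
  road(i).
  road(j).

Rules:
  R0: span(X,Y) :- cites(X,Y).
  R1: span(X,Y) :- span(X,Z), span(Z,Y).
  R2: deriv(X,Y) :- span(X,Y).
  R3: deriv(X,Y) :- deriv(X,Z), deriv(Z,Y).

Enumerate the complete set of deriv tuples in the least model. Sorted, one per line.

deriv(b,b)
deriv(b,d)
deriv(b,f)
deriv(b,g)
deriv(b,i)
deriv(d,b)
deriv(d,d)
deriv(d,f)
deriv(d,g)
deriv(d,i)
deriv(f,f)
deriv(g,b)
deriv(g,d)
deriv(g,f)
deriv(g,g)
deriv(g,i)
deriv(i,b)
deriv(i,d)
deriv(i,f)
deriv(i,g)
deriv(i,i)
deriv(j,b)
deriv(j,d)
deriv(j,f)
deriv(j,g)
deriv(j,i)

round 1: derive span(b,d) via R0 from cites(b,d)
round 1: derive span(d,f) via R0 from cites(d,f)
round 1: derive span(d,i) via R0 from cites(d,i)
round 1: derive span(f,f) via R0 from cites(f,f)
round 1: derive span(g,b) via R0 from cites(g,b)
round 1: derive span(g,d) via R0 from cites(g,d)
round 1: derive span(i,g) via R0 from cites(i,g)
round 1: derive span(j,g) via R0 from cites(j,g)
round 2: derive span(b,f) via R1 from span(b,d), span(d,f)
round 2: derive span(b,i) via R1 from span(b,d), span(d,i)
round 2: derive span(d,g) via R1 from span(d,i), span(i,g)
round 2: derive span(g,f) via R1 from span(g,d), span(d,f)
round 2: derive span(g,i) via R1 from span(g,d), span(d,i)
round 2: derive span(i,b) via R1 from span(i,g), span(g,b)
round 2: derive span(i,d) via R1 from span(i,g), span(g,d)
round 2: derive span(j,b) via R1 from span(j,g), span(g,b)
round 2: derive span(j,d) via R1 from span(j,g), span(g,d)
round 2: derive deriv(b,d) via R2 from span(b,d)
round 2: derive deriv(d,f) via R2 from span(d,f)
round 2: derive deriv(d,i) via R2 from span(d,i)
round 2: derive deriv(f,f) via R2 from span(f,f)
round 2: derive deriv(g,b) via R2 from span(g,b)
round 2: derive deriv(g,d) via R2 from span(g,d)
round 2: derive deriv(i,g) via R2 from span(i,g)
round 2: derive deriv(j,g) via R2 from span(j,g)
round 3: derive span(b,b) via R1 from span(b,i), span(i,b)
round 3: derive span(b,g) via R1 from span(b,d), span(d,g)
round 3: derive span(d,b) via R1 from span(d,g), span(g,b)
round 3: derive span(d,d) via R1 from span(d,g), span(g,d)
round 3: derive span(g,g) via R1 from span(g,d), span(d,g)
round 3: derive span(i,f) via R1 from span(i,b), span(b,f)
round 3: derive span(i,i) via R1 from span(i,b), span(b,i)
round 3: derive span(j,f) via R1 from span(j,b), span(b,f)
round 3: derive span(j,i) via R1 from span(j,b), span(b,i)
round 3: derive deriv(b,f) via R2 from span(b,f)
round 3: derive deriv(b,i) via R2 from span(b,i)
round 3: derive deriv(d,g) via R2 from span(d,g)
round 3: derive deriv(g,f) via R2 from span(g,f)
round 3: derive deriv(g,i) via R2 from span(g,i)
round 3: derive deriv(i,b) via R2 from span(i,b)
round 3: derive deriv(i,d) via R2 from span(i,d)
round 3: derive deriv(j,b) via R2 from span(j,b)
round 3: derive deriv(j,d) via R2 from span(j,d)
round 4: derive deriv(b,b) via R2 from span(b,b)
round 4: derive deriv(b,g) via R2 from span(b,g)
round 4: derive deriv(d,b) via R2 from span(d,b)
round 4: derive deriv(d,d) via R2 from span(d,d)
round 4: derive deriv(g,g) via R2 from span(g,g)
round 4: derive deriv(i,f) via R2 from span(i,f)
round 4: derive deriv(i,i) via R2 from span(i,i)
round 4: derive deriv(j,f) via R2 from span(j,f)
round 4: derive deriv(j,i) via R2 from span(j,i)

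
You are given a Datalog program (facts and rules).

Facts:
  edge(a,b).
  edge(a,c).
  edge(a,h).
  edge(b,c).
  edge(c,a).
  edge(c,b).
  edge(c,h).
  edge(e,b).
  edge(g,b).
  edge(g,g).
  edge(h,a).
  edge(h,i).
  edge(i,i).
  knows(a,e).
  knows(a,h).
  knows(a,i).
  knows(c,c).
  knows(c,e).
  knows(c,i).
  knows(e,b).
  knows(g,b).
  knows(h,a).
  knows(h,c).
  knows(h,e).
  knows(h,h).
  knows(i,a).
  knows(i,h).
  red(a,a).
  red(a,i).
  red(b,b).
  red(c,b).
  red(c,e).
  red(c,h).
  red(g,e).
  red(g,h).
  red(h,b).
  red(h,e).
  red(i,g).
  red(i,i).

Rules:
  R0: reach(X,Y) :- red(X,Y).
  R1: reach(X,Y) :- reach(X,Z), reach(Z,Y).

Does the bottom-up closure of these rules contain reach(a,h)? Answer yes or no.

yes

round 1: derive reach(a,a) via R0 from red(a,a)
round 1: derive reach(a,i) via R0 from red(a,i)
round 1: derive reach(b,b) via R0 from red(b,b)
round 1: derive reach(c,b) via R0 from red(c,b)
round 1: derive reach(c,e) via R0 from red(c,e)
round 1: derive reach(c,h) via R0 from red(c,h)
round 1: derive reach(g,e) via R0 from red(g,e)
round 1: derive reach(g,h) via R0 from red(g,h)
round 1: derive reach(h,b) via R0 from red(h,b)
round 1: derive reach(h,e) via R0 from red(h,e)
round 1: derive reach(i,g) via R0 from red(i,g)
round 1: derive reach(i,i) via R0 from red(i,i)
round 2: derive reach(a,g) via R1 from reach(a,i), reach(i,g)
round 2: derive reach(g,b) via R1 from reach(g,h), reach(h,b)
round 2: derive reach(i,e) via R1 from reach(i,g), reach(g,e)
round 2: derive reach(i,h) via R1 from reach(i,g), reach(g,h)
round 3: derive reach(a,b) via R1 from reach(a,g), reach(g,b)
round 3: derive reach(a,e) via R1 from reach(a,g), reach(g,e)
round 3: derive reach(a,h) via R1 from reach(a,g), reach(g,h)
round 3: derive reach(i,b) via R1 from reach(i,g), reach(g,b)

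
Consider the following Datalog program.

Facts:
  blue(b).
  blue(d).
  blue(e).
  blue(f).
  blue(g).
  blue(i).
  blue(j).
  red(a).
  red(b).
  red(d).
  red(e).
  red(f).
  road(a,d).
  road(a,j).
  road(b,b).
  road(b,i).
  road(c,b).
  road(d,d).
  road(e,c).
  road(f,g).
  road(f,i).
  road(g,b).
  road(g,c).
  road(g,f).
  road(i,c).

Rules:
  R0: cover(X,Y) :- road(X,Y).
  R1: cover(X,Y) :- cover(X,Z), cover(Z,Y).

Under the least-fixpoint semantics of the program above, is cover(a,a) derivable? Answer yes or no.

no

round 1: derive cover(a,d) via R0 from road(a,d)
round 1: derive cover(a,j) via R0 from road(a,j)
round 1: derive cover(b,b) via R0 from road(b,b)
round 1: derive cover(b,i) via R0 from road(b,i)
round 1: derive cover(c,b) via R0 from road(c,b)
round 1: derive cover(d,d) via R0 from road(d,d)
round 1: derive cover(e,c) via R0 from road(e,c)
round 1: derive cover(f,g) via R0 from road(f,g)
round 1: derive cover(f,i) via R0 from road(f,i)
round 1: derive cover(g,b) via R0 from road(g,b)
round 1: derive cover(g,c) via R0 from road(g,c)
round 1: derive cover(g,f) via R0 from road(g,f)
round 1: derive cover(i,c) via R0 from road(i,c)
round 2: derive cover(b,c) via R1 from cover(b,i), cover(i,c)
round 2: derive cover(c,i) via R1 from cover(c,b), cover(b,i)
round 2: derive cover(e,b) via R1 from cover(e,c), cover(c,b)
round 2: derive cover(f,b) via R1 from cover(f,g), cover(g,b)
round 2: derive cover(f,c) via R1 from cover(f,g), cover(g,c)
round 2: derive cover(f,f) via R1 from cover(f,g), cover(g,f)
round 2: derive cover(g,g) via R1 from cover(g,f), cover(f,g)
round 2: derive cover(g,i) via R1 from cover(g,b), cover(b,i)
round 2: derive cover(i,b) via R1 from cover(i,c), cover(c,b)
round 3: derive cover(c,c) via R1 from cover(c,b), cover(b,c)
round 3: derive cover(e,i) via R1 from cover(e,b), cover(b,i)
round 3: derive cover(i,i) via R1 from cover(i,b), cover(b,i)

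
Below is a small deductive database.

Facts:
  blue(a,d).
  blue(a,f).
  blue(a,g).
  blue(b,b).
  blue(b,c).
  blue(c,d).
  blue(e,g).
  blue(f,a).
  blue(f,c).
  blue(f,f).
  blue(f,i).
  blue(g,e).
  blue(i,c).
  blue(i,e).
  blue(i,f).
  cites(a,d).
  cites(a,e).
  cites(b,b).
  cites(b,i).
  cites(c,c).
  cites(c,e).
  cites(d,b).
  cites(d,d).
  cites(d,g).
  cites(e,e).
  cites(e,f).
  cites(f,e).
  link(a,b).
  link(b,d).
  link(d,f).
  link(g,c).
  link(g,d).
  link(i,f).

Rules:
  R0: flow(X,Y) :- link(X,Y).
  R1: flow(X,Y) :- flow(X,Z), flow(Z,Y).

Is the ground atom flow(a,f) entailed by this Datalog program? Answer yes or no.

round 1: derive flow(a,b) via R0 from link(a,b)
round 1: derive flow(b,d) via R0 from link(b,d)
round 1: derive flow(d,f) via R0 from link(d,f)
round 1: derive flow(g,c) via R0 from link(g,c)
round 1: derive flow(g,d) via R0 from link(g,d)
round 1: derive flow(i,f) via R0 from link(i,f)
round 2: derive flow(a,d) via R1 from flow(a,b), flow(b,d)
round 2: derive flow(b,f) via R1 from flow(b,d), flow(d,f)
round 2: derive flow(g,f) via R1 from flow(g,d), flow(d,f)
round 3: derive flow(a,f) via R1 from flow(a,b), flow(b,f)

yes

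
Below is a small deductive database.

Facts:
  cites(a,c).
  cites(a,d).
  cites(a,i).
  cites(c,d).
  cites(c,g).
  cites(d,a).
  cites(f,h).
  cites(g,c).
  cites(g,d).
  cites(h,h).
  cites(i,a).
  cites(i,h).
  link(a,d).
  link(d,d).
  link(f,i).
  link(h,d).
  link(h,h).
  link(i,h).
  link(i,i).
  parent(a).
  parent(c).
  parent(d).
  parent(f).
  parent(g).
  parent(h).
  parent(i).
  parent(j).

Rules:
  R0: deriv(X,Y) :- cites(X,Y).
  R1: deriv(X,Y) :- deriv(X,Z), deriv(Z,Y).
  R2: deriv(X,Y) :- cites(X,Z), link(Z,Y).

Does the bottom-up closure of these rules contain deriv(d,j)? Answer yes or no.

no

round 1: derive deriv(a,c) via R0 from cites(a,c)
round 1: derive deriv(a,d) via R0 from cites(a,d)
round 1: derive deriv(a,i) via R0 from cites(a,i)
round 1: derive deriv(c,d) via R0 from cites(c,d)
round 1: derive deriv(c,g) via R0 from cites(c,g)
round 1: derive deriv(d,a) via R0 from cites(d,a)
round 1: derive deriv(f,h) via R0 from cites(f,h)
round 1: derive deriv(g,c) via R0 from cites(g,c)
round 1: derive deriv(g,d) via R0 from cites(g,d)
round 1: derive deriv(h,h) via R0 from cites(h,h)
round 1: derive deriv(i,a) via R0 from cites(i,a)
round 1: derive deriv(i,h) via R0 from cites(i,h)
round 1: derive deriv(a,h) via R2 from cites(a,i), link(i,h)
round 1: derive deriv(d,d) via R2 from cites(d,a), link(a,d)
round 1: derive deriv(f,d) via R2 from cites(f,h), link(h,d)
round 1: derive deriv(h,d) via R2 from cites(h,h), link(h,d)
round 1: derive deriv(i,d) via R2 from cites(i,a), link(a,d)
round 2: derive deriv(a,a) via R1 from deriv(a,d), deriv(d,a)
round 2: derive deriv(a,g) via R1 from deriv(a,c), deriv(c,g)
round 2: derive deriv(c,a) via R1 from deriv(c,d), deriv(d,a)
round 2: derive deriv(c,c) via R1 from deriv(c,g), deriv(g,c)
round 2: derive deriv(d,c) via R1 from deriv(d,a), deriv(a,c)
round 2: derive deriv(d,h) via R1 from deriv(d,a), deriv(a,h)
round 2: derive deriv(d,i) via R1 from deriv(d,a), deriv(a,i)
round 2: derive deriv(f,a) via R1 from deriv(f,d), deriv(d,a)
round 2: derive deriv(g,a) via R1 from deriv(g,d), deriv(d,a)
round 2: derive deriv(g,g) via R1 from deriv(g,c), deriv(c,g)
round 2: derive deriv(h,a) via R1 from deriv(h,d), deriv(d,a)
round 2: derive deriv(i,c) via R1 from deriv(i,a), deriv(a,c)
round 2: derive deriv(i,i) via R1 from deriv(i,a), deriv(a,i)
round 3: derive deriv(c,h) via R1 from deriv(c,a), deriv(a,h)
round 3: derive deriv(c,i) via R1 from deriv(c,a), deriv(a,i)
round 3: derive deriv(d,g) via R1 from deriv(d,a), deriv(a,g)
round 3: derive deriv(f,c) via R1 from deriv(f,a), deriv(a,c)
round 3: derive deriv(f,g) via R1 from deriv(f,a), deriv(a,g)
round 3: derive deriv(f,i) via R1 from deriv(f,a), deriv(a,i)
round 3: derive deriv(g,h) via R1 from deriv(g,a), deriv(a,h)
round 3: derive deriv(g,i) via R1 from deriv(g,a), deriv(a,i)
round 3: derive deriv(h,c) via R1 from deriv(h,a), deriv(a,c)
round 3: derive deriv(h,g) via R1 from deriv(h,a), deriv(a,g)
round 3: derive deriv(h,i) via R1 from deriv(h,a), deriv(a,i)
round 3: derive deriv(i,g) via R1 from deriv(i,a), deriv(a,g)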